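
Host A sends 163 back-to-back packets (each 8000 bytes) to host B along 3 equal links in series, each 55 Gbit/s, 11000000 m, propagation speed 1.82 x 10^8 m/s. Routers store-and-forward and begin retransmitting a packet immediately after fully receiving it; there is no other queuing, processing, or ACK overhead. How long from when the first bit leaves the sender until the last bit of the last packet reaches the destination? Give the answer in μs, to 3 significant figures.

Per-hop transmission t_tx = L/R = 64000/55000000000 = 1.16364 μs.
Per-hop propagation t_prop = 11000000/182000000 = 60439.6 μs.
Pipeline fill: first packet needs 3·t_tx to clear all hops; remaining 162 packets each add one t_tx.
Total = (3+163-1)·t_tx + 3·t_prop = 165·1.16364 + 3·60439.6 = 182000 μs.

182000 μs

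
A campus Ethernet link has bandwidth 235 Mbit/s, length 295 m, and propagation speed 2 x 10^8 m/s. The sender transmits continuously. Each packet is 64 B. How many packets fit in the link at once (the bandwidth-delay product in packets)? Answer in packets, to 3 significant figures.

0.677 packets

Propagation delay = 295 / 200000000 = 1.475e-06 s.
BDP = R × t_prop = 235000000 × 1.475e-06 = 346.625 bits.
In packets of 512 bits: 0.677 packets.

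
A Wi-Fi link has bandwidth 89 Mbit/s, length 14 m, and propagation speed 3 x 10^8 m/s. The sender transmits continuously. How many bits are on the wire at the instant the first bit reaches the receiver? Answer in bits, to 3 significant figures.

4.15 bits

Propagation delay = 14 / 300000000 = 4.66667e-08 s.
BDP = R × t_prop = 89000000 × 4.66667e-08 = 4.15333 bits.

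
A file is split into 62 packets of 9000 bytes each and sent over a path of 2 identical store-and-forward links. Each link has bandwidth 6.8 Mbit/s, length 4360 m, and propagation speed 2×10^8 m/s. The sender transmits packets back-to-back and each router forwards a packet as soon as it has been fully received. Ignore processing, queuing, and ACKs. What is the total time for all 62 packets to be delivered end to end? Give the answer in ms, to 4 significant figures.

667.1 ms

Per-hop transmission t_tx = L/R = 72000/6800000 = 10.5882 ms.
Per-hop propagation t_prop = 4360/200000000 = 0.0218 ms.
Pipeline fill: first packet needs 2·t_tx to clear all hops; remaining 61 packets each add one t_tx.
Total = (2+62-1)·t_tx + 2·t_prop = 63·10.5882 + 2·0.0218 = 667.1 ms.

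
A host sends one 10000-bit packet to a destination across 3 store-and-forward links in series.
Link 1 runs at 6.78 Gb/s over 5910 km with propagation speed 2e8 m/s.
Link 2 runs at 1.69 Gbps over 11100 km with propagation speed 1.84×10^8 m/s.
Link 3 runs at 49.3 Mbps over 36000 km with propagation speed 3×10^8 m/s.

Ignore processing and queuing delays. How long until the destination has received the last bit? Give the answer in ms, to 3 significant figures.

Transmission delays (L/R per hop): 0.00147493, 0.00591716, 0.20284 ms; sum = 0.210232 ms.
Propagation delays (d/s per hop): 29.55, 60.3261, 120 ms; sum = 209.876 ms.
End-to-end = 210 ms.

210 ms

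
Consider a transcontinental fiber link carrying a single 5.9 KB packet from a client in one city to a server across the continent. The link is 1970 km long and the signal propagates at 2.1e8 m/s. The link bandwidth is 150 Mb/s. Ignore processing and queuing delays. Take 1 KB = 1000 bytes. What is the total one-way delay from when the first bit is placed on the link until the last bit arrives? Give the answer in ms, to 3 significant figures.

9.70 ms

L = 47200 bits.
Transmission delay = L/R = 47200 / 150000000 = 0.314667 ms.
Propagation delay = d/s = 1970000 m / 210000000 m/s = 9.38095 ms.
Total = 9.70 ms.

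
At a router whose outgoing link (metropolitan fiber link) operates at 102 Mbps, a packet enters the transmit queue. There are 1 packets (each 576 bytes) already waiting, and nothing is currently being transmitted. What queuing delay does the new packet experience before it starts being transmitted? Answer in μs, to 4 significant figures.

Each queued packet: L/R = 4608/102000000 = 45.1765 μs.
1 queued → 45.1765 μs.
Queuing delay = 45.18 μs.

45.18 μs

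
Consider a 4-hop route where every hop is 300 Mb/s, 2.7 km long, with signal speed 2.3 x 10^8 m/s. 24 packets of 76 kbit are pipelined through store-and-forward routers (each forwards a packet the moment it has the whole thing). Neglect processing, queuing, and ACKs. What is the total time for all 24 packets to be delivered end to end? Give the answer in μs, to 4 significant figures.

6887 μs

Per-hop transmission t_tx = L/R = 76000/300000000 = 253.333 μs.
Per-hop propagation t_prop = 2700/2.3e+08 = 11.7391 μs.
Pipeline fill: first packet needs 4·t_tx to clear all hops; remaining 23 packets each add one t_tx.
Total = (4+24-1)·t_tx + 4·t_prop = 27·253.333 + 4·11.7391 = 6887 μs.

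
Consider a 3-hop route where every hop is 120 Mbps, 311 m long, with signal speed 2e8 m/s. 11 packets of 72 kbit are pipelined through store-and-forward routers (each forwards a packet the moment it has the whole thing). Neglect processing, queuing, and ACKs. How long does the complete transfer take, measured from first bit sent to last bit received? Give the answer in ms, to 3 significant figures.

Per-hop transmission t_tx = L/R = 72000/120000000 = 0.6 ms.
Per-hop propagation t_prop = 311/200000000 = 0.001555 ms.
Pipeline fill: first packet needs 3·t_tx to clear all hops; remaining 10 packets each add one t_tx.
Total = (3+11-1)·t_tx + 3·t_prop = 13·0.6 + 3·0.001555 = 7.80 ms.

7.80 ms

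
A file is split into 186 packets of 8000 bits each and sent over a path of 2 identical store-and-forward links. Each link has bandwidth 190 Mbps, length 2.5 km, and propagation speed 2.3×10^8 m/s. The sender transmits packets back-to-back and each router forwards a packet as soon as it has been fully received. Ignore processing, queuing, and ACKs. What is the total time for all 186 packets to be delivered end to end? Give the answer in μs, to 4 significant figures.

Per-hop transmission t_tx = L/R = 8000/190000000 = 42.1053 μs.
Per-hop propagation t_prop = 2500/2.3e+08 = 10.8696 μs.
Pipeline fill: first packet needs 2·t_tx to clear all hops; remaining 185 packets each add one t_tx.
Total = (2+186-1)·t_tx + 2·t_prop = 187·42.1053 + 2·10.8696 = 7895 μs.

7895 μs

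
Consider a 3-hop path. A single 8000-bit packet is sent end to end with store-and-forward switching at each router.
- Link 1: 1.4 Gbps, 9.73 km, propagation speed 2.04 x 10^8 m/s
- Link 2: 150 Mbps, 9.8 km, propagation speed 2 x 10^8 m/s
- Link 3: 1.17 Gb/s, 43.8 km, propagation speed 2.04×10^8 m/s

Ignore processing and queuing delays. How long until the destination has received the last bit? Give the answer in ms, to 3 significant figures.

0.377 ms

Transmission delays (L/R per hop): 0.00571429, 0.0533333, 0.00683761 ms; sum = 0.0658852 ms.
Propagation delays (d/s per hop): 0.0476961, 0.049, 0.214706 ms; sum = 0.311402 ms.
End-to-end = 0.377 ms.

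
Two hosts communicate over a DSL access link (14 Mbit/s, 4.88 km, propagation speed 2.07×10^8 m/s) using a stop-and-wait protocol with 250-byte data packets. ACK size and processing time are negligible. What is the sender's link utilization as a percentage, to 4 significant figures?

t_tx = L/R = 2000/14000000 = 0.000142857 s.
t_prop = 4880/2.07e+08 = 2.35749e-05 s; RTT = 4.71498e-05 s.
Cycle = t_tx + RTT = 0.000190007 s.
Utilization = t_tx / cycle = 0.000142857/0.000190007 = 75.19 %.

75.19 %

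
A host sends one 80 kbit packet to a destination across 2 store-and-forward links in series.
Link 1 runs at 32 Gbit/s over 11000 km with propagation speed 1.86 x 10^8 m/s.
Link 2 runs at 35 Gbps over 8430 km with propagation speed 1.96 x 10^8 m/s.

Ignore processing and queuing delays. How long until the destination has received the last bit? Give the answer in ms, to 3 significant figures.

L = 80000 bits.
Transmission delays (L/R per hop): 0.0025, 0.00228571 ms; sum = 0.00478571 ms.
Propagation delays (d/s per hop): 59.1398, 43.0102 ms; sum = 102.15 ms.
End-to-end = 102 ms.

102 ms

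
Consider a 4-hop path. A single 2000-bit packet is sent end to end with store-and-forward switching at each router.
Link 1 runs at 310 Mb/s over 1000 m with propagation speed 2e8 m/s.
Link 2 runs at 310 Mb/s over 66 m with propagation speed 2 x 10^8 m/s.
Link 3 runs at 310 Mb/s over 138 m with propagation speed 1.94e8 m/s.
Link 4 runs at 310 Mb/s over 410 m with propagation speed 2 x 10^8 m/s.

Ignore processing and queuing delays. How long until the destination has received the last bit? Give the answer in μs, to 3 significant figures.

Transmission delay per hop = L/R = 2000/310000000 = 6.45161 μs; 4 hops → 25.8065 μs.
Propagation delays (d/s per hop): 5, 0.33, 0.71134, 2.05 μs; sum = 8.09134 μs.
End-to-end = 33.9 μs.

33.9 μs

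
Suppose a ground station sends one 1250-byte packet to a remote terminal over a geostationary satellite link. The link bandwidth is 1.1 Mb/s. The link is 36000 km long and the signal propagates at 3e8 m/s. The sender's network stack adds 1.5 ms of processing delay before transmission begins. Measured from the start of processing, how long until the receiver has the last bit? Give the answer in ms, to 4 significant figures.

L = 1250 × 8 = 10000 bits.
Transmission delay = L/R = 10000 / 1100000 = 9.09091 ms.
Propagation delay = d/s = 36000000 m / 300000000 m/s = 120 ms.
Plus processing delay 1.5 ms = 1.5 ms.
Total = 130.6 ms.

130.6 ms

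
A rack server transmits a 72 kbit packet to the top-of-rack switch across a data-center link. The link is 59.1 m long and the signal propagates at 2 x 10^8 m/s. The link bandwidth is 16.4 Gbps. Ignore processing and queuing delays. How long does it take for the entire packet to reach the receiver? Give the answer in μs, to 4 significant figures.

4.686 μs

L = 72000 bits.
Transmission delay = L/R = 72000 / 1.64e+10 = 4.39024 μs.
Propagation delay = d/s = 59.1 m / 200000000 m/s = 0.2955 μs.
Total = 4.686 μs.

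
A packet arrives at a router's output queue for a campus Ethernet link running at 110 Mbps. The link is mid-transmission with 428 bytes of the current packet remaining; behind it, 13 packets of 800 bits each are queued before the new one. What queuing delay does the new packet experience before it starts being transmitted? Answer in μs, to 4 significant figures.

125.7 μs

Each queued packet: L/R = 800/110000000 = 7.27273 μs.
13 queued → 94.5455 μs.
Plus remaining 3424 bits of current packet: 31.1273 μs.
Queuing delay = 125.7 μs.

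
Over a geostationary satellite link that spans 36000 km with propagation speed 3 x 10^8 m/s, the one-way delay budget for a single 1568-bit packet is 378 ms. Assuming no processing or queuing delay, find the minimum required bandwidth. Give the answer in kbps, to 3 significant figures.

6.08 kbps

Propagation delay = 36000000 / 300000000 = 120 ms.
Transmission budget = 378 − 120 = 258 ms.
R ≥ L / t_tx = 1568 bits / 0.258 s = 6.08 kbps.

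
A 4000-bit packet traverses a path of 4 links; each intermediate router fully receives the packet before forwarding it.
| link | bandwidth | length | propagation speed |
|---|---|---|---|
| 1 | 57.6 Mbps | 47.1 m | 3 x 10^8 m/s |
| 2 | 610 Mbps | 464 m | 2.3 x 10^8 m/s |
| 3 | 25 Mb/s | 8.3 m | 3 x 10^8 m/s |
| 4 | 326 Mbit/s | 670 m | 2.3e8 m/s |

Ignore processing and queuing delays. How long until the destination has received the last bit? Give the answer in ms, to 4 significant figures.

Transmission delays (L/R per hop): 0.0694444, 0.00655738, 0.16, 0.0122699 ms; sum = 0.248272 ms.
Propagation delays (d/s per hop): 0.000157, 0.00201739, 2.76667e-05, 0.00291304 ms; sum = 0.0051151 ms.
End-to-end = 0.2534 ms.

0.2534 ms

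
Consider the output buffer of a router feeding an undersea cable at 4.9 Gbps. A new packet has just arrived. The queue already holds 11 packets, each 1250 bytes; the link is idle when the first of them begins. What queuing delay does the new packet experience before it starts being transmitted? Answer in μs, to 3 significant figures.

Each queued packet: L/R = 10000/4900000000 = 2.04082 μs.
11 queued → 22.449 μs.
Queuing delay = 22.4 μs.

22.4 μs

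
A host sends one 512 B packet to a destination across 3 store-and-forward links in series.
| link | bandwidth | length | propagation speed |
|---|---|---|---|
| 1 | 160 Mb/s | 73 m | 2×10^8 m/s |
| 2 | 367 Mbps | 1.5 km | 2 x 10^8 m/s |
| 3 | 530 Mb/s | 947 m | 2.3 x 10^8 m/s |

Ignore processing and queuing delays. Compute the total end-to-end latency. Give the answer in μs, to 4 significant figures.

L = 512 × 8 = 4096 bits.
Transmission delays (L/R per hop): 25.6, 11.1608, 7.7283 μs; sum = 44.4891 μs.
Propagation delays (d/s per hop): 0.365, 7.5, 4.11739 μs; sum = 11.9824 μs.
End-to-end = 56.47 μs.

56.47 μs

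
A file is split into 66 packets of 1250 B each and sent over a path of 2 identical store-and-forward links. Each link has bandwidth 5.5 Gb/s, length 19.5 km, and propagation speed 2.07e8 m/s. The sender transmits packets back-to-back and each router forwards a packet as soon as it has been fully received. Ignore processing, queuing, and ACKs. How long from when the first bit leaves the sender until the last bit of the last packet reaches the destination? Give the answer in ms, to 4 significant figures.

Per-hop transmission t_tx = L/R = 10000/5500000000 = 0.00181818 ms.
Per-hop propagation t_prop = 19500/2.07e+08 = 0.0942029 ms.
Pipeline fill: first packet needs 2·t_tx to clear all hops; remaining 65 packets each add one t_tx.
Total = (2+66-1)·t_tx + 2·t_prop = 67·0.00181818 + 2·0.0942029 = 0.3102 ms.

0.3102 ms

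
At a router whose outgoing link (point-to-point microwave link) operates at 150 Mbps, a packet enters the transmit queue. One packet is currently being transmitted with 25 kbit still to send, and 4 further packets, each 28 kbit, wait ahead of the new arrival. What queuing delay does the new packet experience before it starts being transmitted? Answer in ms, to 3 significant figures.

Each queued packet: L/R = 28000/150000000 = 0.186667 ms.
4 queued → 0.746667 ms.
Plus remaining 25000 bits of current packet: 0.166667 ms.
Queuing delay = 0.913 ms.

0.913 ms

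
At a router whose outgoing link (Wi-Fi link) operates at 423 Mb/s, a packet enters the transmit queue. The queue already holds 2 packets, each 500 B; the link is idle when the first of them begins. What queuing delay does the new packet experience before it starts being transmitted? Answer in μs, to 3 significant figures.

18.9 μs

Each queued packet: L/R = 4000/423000000 = 9.45626 μs.
2 queued → 18.9125 μs.
Queuing delay = 18.9 μs.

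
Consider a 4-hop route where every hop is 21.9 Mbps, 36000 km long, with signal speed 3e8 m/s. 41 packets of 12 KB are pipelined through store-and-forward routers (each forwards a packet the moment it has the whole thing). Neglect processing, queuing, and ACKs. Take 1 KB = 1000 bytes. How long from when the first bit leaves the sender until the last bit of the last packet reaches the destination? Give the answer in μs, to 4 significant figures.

672900 μs

Per-hop transmission t_tx = L/R = 96000/21900000 = 4383.56 μs.
Per-hop propagation t_prop = 36000000/300000000 = 120000 μs.
Pipeline fill: first packet needs 4·t_tx to clear all hops; remaining 40 packets each add one t_tx.
Total = (4+41-1)·t_tx + 4·t_prop = 44·4383.56 + 4·120000 = 672900 μs.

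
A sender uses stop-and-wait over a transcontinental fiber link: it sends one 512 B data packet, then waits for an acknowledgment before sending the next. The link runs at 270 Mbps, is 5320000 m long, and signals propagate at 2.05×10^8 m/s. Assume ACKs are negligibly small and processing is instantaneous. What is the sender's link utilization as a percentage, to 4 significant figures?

0.02922 %

t_tx = L/R = 4096/270000000 = 1.51704e-05 s.
t_prop = 5320000/2.05e+08 = 0.0259512 s; RTT = 0.0519024 s.
Cycle = t_tx + RTT = 0.0519176 s.
Utilization = t_tx / cycle = 1.51704e-05/0.0519176 = 0.02922 %.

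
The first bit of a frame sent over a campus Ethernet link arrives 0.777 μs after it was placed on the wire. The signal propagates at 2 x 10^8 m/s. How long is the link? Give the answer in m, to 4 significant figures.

155.4 m

d = s × t_prop = 200000000 × 7.77e-07 = 155.4 m.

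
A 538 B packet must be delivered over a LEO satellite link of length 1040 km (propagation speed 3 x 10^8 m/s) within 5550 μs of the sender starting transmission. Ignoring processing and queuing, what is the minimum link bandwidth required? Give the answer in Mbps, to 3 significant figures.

L = 4304 bits.
Propagation delay = 1040000 / 300000000 = 3466.67 μs.
Transmission budget = 5550 − 3466.67 = 2083.33 μs.
R ≥ L / t_tx = 4304 bits / 0.00208333 s = 2.07 Mbps.

2.07 Mbps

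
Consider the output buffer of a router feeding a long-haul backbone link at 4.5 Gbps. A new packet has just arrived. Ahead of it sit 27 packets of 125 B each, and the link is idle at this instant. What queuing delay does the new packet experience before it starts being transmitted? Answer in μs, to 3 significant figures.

Each queued packet: L/R = 1000/4500000000 = 0.222222 μs.
27 queued → 6 μs.
Queuing delay = 6.00 μs.

6.00 μs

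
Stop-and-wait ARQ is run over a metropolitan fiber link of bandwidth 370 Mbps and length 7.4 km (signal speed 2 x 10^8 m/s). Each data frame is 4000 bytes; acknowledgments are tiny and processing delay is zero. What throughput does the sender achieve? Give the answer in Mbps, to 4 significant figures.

t_tx = L/R = 32000/370000000 = 8.64865e-05 s.
t_prop = 7400/200000000 = 3.7e-05 s; RTT = 7.4e-05 s.
Cycle = t_tx + RTT = 0.000160486 s.
Throughput = L / cycle = 32000 / 0.000160486 = 199.4 Mbps.

199.4 Mbps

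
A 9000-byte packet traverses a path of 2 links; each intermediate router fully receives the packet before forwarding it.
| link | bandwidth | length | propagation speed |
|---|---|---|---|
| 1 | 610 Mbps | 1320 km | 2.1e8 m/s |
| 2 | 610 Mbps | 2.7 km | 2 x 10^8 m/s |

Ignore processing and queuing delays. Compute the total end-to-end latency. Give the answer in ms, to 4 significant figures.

6.535 ms

L = 9000 × 8 = 72000 bits.
Transmission delay per hop = L/R = 72000/610000000 = 0.118033 ms; 2 hops → 0.236066 ms.
Propagation delays (d/s per hop): 6.28571, 0.0135 ms; sum = 6.29921 ms.
End-to-end = 6.535 ms.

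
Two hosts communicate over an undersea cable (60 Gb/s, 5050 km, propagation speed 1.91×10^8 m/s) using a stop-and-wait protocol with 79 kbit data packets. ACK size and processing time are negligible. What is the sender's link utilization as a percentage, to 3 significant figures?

0.00249 %

t_tx = L/R = 79000/60000000000 = 1.31667e-06 s.
t_prop = 5050000/191000000 = 0.0264398 s; RTT = 0.0528796 s.
Cycle = t_tx + RTT = 0.0528809 s.
Utilization = t_tx / cycle = 1.31667e-06/0.0528809 = 0.00249 %.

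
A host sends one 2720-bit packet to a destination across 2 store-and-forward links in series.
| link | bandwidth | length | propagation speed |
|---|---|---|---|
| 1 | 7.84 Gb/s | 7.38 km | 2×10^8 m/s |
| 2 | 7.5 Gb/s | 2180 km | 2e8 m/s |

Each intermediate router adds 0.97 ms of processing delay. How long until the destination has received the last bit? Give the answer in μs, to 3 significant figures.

11900 μs

Transmission delays (L/R per hop): 0.346939, 0.362667 μs; sum = 0.709605 μs.
Propagation delays (d/s per hop): 36.9, 10900 μs; sum = 10936.9 μs.
Processing at 1 router(s): 1 × 0.97 ms = 970 μs.
End-to-end = 11900 μs.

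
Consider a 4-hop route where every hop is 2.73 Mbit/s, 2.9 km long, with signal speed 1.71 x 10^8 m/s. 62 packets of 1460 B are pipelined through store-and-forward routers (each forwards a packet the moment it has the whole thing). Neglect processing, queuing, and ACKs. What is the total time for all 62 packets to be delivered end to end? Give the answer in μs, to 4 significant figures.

Per-hop transmission t_tx = L/R = 11680/2730000 = 4278.39 μs.
Per-hop propagation t_prop = 2900/171000000 = 16.9591 μs.
Pipeline fill: first packet needs 4·t_tx to clear all hops; remaining 61 packets each add one t_tx.
Total = (4+62-1)·t_tx + 4·t_prop = 65·4278.39 + 4·16.9591 = 278200 μs.

278200 μs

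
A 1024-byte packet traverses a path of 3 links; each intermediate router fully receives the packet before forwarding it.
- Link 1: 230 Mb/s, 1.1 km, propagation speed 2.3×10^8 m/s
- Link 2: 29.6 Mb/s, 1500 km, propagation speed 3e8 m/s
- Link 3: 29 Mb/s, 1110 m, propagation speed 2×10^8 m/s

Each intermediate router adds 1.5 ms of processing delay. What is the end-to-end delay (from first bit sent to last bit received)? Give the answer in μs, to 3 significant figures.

L = 1024 × 8 = 8192 bits.
Transmission delays (L/R per hop): 35.6174, 276.757, 282.483 μs; sum = 594.857 μs.
Propagation delays (d/s per hop): 4.78261, 5000, 5.55 μs; sum = 5010.33 μs.
Processing at 2 router(s): 2 × 1.5 ms = 3000 μs.
End-to-end = 8610 μs.

8610 μs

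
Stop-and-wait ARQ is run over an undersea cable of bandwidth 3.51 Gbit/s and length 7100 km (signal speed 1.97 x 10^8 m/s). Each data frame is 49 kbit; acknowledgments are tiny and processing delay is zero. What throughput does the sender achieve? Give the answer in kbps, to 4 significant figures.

679.7 kbps

t_tx = L/R = 49000/3510000000 = 1.39601e-05 s.
t_prop = 7100000/197000000 = 0.0360406 s; RTT = 0.0720812 s.
Cycle = t_tx + RTT = 0.0720952 s.
Throughput = L / cycle = 49000 / 0.0720952 = 679.7 kbps.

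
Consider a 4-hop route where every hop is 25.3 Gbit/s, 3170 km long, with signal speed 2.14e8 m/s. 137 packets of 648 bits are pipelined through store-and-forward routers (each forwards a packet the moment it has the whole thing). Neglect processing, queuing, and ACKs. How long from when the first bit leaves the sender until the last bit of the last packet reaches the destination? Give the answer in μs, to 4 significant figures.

Per-hop transmission t_tx = L/R = 648/25300000000 = 0.0256126 μs.
Per-hop propagation t_prop = 3170000/214000000 = 14813.1 μs.
Pipeline fill: first packet needs 4·t_tx to clear all hops; remaining 136 packets each add one t_tx.
Total = (4+137-1)·t_tx + 4·t_prop = 140·0.0256126 + 4·14813.1 = 59260 μs.

59260 μs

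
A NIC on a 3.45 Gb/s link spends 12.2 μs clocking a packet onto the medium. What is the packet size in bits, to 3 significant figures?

42100 bits

L = R × t_tx = 3450000000 b/s × 1.22e-05 s = 42090 bits.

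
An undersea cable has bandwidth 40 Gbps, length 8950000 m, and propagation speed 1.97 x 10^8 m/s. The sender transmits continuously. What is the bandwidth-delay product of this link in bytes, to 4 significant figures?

227200000 bytes

Propagation delay = 8950000 / 197000000 = 0.0454315 s.
BDP = R × t_prop = 40000000000 × 0.0454315 = 1817260000 bits.
In bytes: 1817260000/8 = 227200000 bytes.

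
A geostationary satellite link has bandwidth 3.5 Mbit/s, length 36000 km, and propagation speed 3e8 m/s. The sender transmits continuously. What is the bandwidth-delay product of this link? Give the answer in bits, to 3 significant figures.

Propagation delay = 36000000 / 300000000 = 0.12 s.
BDP = R × t_prop = 3500000 × 0.12 = 420000 bits.

420000 bits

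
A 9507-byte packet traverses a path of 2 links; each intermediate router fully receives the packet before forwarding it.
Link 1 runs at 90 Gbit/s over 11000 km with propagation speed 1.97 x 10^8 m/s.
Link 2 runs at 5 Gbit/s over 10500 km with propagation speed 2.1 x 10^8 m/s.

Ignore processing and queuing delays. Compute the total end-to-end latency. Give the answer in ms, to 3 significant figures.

L = 9507 × 8 = 76056 bits.
Transmission delays (L/R per hop): 0.000845067, 0.0152112 ms; sum = 0.0160563 ms.
Propagation delays (d/s per hop): 55.8376, 50 ms; sum = 105.838 ms.
End-to-end = 106 ms.

106 ms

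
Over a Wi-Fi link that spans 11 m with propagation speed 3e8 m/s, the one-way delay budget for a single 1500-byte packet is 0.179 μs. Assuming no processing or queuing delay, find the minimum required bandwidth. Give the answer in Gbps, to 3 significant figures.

84.3 Gbps

L = 12000 bits.
Propagation delay = 11 / 300000000 = 0.0366667 μs.
Transmission budget = 0.179 − 0.0366667 = 0.142333 μs.
R ≥ L / t_tx = 12000 bits / 1.42333e-07 s = 84.3 Gbps.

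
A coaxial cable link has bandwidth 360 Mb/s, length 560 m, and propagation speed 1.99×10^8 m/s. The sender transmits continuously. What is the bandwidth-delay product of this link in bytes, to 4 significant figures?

Propagation delay = 560 / 199000000 = 2.81407e-06 s.
BDP = R × t_prop = 360000000 × 2.81407e-06 = 1013.07 bits.
In bytes: 1013.07/8 = 126.6 bytes.

126.6 bytes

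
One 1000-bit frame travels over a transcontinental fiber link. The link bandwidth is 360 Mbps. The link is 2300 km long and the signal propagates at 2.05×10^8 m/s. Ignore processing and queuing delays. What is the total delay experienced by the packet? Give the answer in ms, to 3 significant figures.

Transmission delay = L/R = 1000 / 360000000 = 0.00277778 ms.
Propagation delay = d/s = 2300000 m / 2.05e+08 m/s = 11.2195 ms.
Total = 11.2 ms.

11.2 ms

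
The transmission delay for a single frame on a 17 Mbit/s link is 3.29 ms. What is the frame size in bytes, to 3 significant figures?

L = R × t_tx = 17000000 b/s × 0.00329 s = 55930 bits.
In bytes: 55930 / 8 = 6990 bytes.

6990 bytes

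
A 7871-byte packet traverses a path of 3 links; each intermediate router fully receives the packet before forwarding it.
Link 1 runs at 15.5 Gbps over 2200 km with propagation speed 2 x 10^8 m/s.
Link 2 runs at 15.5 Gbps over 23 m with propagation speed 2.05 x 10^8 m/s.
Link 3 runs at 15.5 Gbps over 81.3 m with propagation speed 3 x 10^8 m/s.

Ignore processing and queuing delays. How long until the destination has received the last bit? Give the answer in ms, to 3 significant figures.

11.0 ms

L = 7871 × 8 = 62968 bits.
Transmission delay per hop = L/R = 62968/15500000000 = 0.00406245 ms; 3 hops → 0.0121874 ms.
Propagation delays (d/s per hop): 11, 0.000112195, 0.000271 ms; sum = 11.0004 ms.
End-to-end = 11.0 ms.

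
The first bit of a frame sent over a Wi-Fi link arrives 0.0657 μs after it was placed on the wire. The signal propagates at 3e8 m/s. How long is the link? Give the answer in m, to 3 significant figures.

d = s × t_prop = 300000000 × 6.57e-08 = 19.7 m.

19.7 m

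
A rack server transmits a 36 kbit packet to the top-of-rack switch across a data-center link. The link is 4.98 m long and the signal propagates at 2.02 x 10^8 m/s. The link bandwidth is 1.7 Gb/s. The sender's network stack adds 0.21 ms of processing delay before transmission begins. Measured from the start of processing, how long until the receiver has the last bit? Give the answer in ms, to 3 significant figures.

L = 36000 bits.
Transmission delay = L/R = 36000 / 1700000000 = 0.0211765 ms.
Propagation delay = d/s = 4.98 m / 202000000 m/s = 2.46535e-05 ms.
Plus processing delay 0.21 ms = 0.21 ms.
Total = 0.231 ms.

0.231 ms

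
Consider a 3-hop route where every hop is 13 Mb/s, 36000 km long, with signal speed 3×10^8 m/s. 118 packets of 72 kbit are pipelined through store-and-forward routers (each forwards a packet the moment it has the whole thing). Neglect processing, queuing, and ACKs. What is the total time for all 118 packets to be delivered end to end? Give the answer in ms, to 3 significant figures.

1020 ms

Per-hop transmission t_tx = L/R = 72000/13000000 = 5.53846 ms.
Per-hop propagation t_prop = 36000000/300000000 = 120 ms.
Pipeline fill: first packet needs 3·t_tx to clear all hops; remaining 117 packets each add one t_tx.
Total = (3+118-1)·t_tx + 3·t_prop = 120·5.53846 + 3·120 = 1020 ms.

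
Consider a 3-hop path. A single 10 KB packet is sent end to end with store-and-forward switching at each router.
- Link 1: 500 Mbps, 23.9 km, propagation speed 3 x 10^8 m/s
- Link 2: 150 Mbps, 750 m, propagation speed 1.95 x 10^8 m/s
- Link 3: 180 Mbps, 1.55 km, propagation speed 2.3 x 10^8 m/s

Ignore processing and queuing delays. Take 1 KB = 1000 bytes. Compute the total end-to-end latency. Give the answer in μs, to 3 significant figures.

L = 80000 bits.
Transmission delays (L/R per hop): 160, 533.333, 444.444 μs; sum = 1137.78 μs.
Propagation delays (d/s per hop): 79.6667, 3.84615, 6.73913 μs; sum = 90.252 μs.
End-to-end = 1230 μs.

1230 μs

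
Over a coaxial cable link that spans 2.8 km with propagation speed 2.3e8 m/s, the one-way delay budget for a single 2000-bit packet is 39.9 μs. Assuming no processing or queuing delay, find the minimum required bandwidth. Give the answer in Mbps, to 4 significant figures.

Propagation delay = 2800 / 2.3e+08 = 12.1739 μs.
Transmission budget = 39.9 − 12.1739 = 27.7261 μs.
R ≥ L / t_tx = 2000 bits / 2.77261e-05 s = 72.13 Mbps.

72.13 Mbps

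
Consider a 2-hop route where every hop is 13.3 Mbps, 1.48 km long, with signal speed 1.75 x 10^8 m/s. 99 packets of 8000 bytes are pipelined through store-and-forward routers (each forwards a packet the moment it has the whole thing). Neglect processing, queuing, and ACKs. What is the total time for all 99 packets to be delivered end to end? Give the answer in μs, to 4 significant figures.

Per-hop transmission t_tx = L/R = 64000/13300000 = 4812.03 μs.
Per-hop propagation t_prop = 1480/175000000 = 8.45714 μs.
Pipeline fill: first packet needs 2·t_tx to clear all hops; remaining 98 packets each add one t_tx.
Total = (2+99-1)·t_tx + 2·t_prop = 100·4812.03 + 2·8.45714 = 481200 μs.

481200 μs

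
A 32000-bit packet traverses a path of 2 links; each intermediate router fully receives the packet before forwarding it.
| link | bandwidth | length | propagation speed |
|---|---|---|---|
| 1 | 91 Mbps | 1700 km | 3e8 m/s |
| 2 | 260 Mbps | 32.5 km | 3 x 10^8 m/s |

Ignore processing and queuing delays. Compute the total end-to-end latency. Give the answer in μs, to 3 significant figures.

Transmission delays (L/R per hop): 351.648, 123.077 μs; sum = 474.725 μs.
Propagation delays (d/s per hop): 5666.67, 108.333 μs; sum = 5775 μs.
End-to-end = 6250 μs.

6250 μs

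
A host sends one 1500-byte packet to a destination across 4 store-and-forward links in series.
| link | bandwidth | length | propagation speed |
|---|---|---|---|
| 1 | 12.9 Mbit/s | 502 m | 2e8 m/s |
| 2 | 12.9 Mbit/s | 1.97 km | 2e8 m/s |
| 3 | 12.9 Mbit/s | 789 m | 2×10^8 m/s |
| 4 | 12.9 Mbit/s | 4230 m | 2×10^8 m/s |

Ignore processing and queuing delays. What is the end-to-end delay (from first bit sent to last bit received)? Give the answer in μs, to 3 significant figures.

L = 1500 × 8 = 12000 bits.
Transmission delay per hop = L/R = 12000/12900000 = 930.233 μs; 4 hops → 3720.93 μs.
Propagation delays (d/s per hop): 2.51, 9.85, 3.945, 21.15 μs; sum = 37.455 μs.
End-to-end = 3760 μs.

3760 μs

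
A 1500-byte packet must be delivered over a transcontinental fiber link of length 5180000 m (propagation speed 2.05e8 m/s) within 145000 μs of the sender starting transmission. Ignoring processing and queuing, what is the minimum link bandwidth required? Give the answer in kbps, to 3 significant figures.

100 kbps

L = 12000 bits.
Propagation delay = 5180000 / 2.05e+08 = 25268.3 μs.
Transmission budget = 145000 − 25268.3 = 119732 μs.
R ≥ L / t_tx = 12000 bits / 0.119732 s = 100 kbps.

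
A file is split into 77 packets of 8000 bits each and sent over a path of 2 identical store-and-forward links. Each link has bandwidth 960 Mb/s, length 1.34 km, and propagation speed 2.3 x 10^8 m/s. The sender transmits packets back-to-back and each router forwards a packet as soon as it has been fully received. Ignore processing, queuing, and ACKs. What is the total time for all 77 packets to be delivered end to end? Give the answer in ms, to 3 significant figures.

Per-hop transmission t_tx = L/R = 8000/960000000 = 0.00833333 ms.
Per-hop propagation t_prop = 1340/2.3e+08 = 0.00582609 ms.
Pipeline fill: first packet needs 2·t_tx to clear all hops; remaining 76 packets each add one t_tx.
Total = (2+77-1)·t_tx + 2·t_prop = 78·0.00833333 + 2·0.00582609 = 0.662 ms.

0.662 ms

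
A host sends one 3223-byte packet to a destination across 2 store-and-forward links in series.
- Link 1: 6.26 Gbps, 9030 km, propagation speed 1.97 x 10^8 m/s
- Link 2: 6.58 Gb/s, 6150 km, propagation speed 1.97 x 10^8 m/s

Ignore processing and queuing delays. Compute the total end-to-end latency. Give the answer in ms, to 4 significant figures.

77.06 ms

L = 3223 × 8 = 25784 bits.
Transmission delays (L/R per hop): 0.00411885, 0.00391854 ms; sum = 0.00803739 ms.
Propagation delays (d/s per hop): 45.8376, 31.2183 ms; sum = 77.0558 ms.
End-to-end = 77.06 ms.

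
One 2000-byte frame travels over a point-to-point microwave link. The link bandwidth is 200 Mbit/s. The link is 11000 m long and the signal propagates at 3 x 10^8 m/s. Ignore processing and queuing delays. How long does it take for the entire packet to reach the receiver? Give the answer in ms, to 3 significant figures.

L = 2000 × 8 = 16000 bits.
Transmission delay = L/R = 16000 / 200000000 = 0.08 ms.
Propagation delay = d/s = 11000 m / 300000000 m/s = 0.0366667 ms.
Total = 0.117 ms.

0.117 ms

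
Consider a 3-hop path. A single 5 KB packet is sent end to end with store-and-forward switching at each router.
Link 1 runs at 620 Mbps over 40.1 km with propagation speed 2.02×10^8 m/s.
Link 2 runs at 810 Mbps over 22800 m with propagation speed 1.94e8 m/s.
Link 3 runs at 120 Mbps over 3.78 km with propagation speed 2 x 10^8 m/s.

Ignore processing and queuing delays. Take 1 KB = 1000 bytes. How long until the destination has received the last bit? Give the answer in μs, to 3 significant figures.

L = 40000 bits.
Transmission delays (L/R per hop): 64.5161, 49.3827, 333.333 μs; sum = 447.232 μs.
Propagation delays (d/s per hop): 198.515, 117.526, 18.9 μs; sum = 334.941 μs.
End-to-end = 782 μs.

782 μs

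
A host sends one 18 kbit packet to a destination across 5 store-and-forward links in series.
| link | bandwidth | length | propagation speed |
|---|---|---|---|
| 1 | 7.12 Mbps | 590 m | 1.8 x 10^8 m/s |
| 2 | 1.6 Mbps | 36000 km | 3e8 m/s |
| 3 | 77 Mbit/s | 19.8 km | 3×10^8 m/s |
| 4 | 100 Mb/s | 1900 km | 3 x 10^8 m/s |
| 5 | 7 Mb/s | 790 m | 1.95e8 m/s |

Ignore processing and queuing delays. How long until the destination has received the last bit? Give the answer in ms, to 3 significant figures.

L = 18000 bits.
Transmission delays (L/R per hop): 2.52809, 11.25, 0.233766, 0.18, 2.57143 ms; sum = 16.7633 ms.
Propagation delays (d/s per hop): 0.00327778, 120, 0.066, 6.33333, 0.00405128 ms; sum = 126.407 ms.
End-to-end = 143 ms.

143 ms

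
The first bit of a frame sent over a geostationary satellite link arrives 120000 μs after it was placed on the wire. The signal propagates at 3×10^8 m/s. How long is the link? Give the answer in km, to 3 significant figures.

d = s × t_prop = 300000000 × 0.12 = 36000 km.

36000 km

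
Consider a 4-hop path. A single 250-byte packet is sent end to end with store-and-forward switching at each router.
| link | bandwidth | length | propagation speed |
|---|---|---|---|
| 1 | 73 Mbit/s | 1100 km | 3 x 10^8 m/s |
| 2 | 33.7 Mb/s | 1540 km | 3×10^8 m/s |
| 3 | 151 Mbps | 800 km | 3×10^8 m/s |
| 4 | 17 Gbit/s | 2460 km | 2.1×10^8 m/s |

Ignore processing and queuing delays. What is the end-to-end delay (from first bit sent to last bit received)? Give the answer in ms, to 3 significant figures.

23.3 ms

L = 250 × 8 = 2000 bits.
Transmission delays (L/R per hop): 0.0273973, 0.0593472, 0.013245, 0.000117647 ms; sum = 0.100107 ms.
Propagation delays (d/s per hop): 3.66667, 5.13333, 2.66667, 11.7143 ms; sum = 23.181 ms.
End-to-end = 23.3 ms.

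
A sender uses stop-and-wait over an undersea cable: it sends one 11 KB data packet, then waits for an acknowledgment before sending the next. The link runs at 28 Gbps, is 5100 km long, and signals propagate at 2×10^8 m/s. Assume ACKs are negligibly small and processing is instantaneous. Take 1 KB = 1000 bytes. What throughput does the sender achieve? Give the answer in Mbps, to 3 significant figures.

1.73 Mbps

t_tx = L/R = 88000/28000000000 = 3.14286e-06 s.
t_prop = 5100000/200000000 = 0.0255 s; RTT = 0.051 s.
Cycle = t_tx + RTT = 0.0510031 s.
Throughput = L / cycle = 88000 / 0.0510031 = 1.73 Mbps.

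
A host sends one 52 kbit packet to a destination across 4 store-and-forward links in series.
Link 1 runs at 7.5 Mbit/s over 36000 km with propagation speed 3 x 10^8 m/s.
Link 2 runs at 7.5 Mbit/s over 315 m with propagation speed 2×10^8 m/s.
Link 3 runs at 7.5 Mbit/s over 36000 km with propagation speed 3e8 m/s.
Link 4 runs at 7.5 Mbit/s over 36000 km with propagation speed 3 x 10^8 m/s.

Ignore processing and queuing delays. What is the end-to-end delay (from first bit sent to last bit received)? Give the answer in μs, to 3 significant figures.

388000 μs

L = 52000 bits.
Transmission delay per hop = L/R = 52000/7500000 = 6933.33 μs; 4 hops → 27733.3 μs.
Propagation delays (d/s per hop): 120000, 1.575, 120000, 120000 μs; sum = 360002 μs.
End-to-end = 388000 μs.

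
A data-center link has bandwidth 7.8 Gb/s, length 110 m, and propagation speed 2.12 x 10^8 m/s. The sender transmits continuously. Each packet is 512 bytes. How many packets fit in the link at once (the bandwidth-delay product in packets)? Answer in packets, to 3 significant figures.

0.988 packets

Propagation delay = 110 / 212000000 = 5.18868e-07 s.
BDP = R × t_prop = 7800000000 × 5.18868e-07 = 4047.17 bits.
In packets of 4096 bits: 0.988 packets.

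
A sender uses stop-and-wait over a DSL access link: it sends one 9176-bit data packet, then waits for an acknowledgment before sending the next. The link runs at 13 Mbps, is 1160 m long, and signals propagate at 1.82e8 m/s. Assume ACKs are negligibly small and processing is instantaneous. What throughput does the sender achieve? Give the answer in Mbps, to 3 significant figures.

12.8 Mbps

t_tx = L/R = 9176/13000000 = 0.000705846 s.
t_prop = 1160/182000000 = 6.37363e-06 s; RTT = 1.27473e-05 s.
Cycle = t_tx + RTT = 0.000718593 s.
Throughput = L / cycle = 9176 / 0.000718593 = 12.8 Mbps.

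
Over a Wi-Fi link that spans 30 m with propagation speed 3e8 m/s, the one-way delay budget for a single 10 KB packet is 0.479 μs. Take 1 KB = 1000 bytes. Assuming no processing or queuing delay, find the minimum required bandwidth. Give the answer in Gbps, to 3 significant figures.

211 Gbps

L = 80000 bits.
Propagation delay = 30 / 300000000 = 0.1 μs.
Transmission budget = 0.479 − 0.1 = 0.379 μs.
R ≥ L / t_tx = 80000 bits / 3.79e-07 s = 211 Gbps.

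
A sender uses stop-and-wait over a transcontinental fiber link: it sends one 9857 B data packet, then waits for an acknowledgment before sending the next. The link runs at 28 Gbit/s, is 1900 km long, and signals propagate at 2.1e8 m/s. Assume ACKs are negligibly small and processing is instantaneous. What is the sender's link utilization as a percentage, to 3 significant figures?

t_tx = L/R = 78856/28000000000 = 2.81629e-06 s.
t_prop = 1900000/210000000 = 0.00904762 s; RTT = 0.0180952 s.
Cycle = t_tx + RTT = 0.0180981 s.
Utilization = t_tx / cycle = 2.81629e-06/0.0180981 = 0.0156 %.

0.0156 %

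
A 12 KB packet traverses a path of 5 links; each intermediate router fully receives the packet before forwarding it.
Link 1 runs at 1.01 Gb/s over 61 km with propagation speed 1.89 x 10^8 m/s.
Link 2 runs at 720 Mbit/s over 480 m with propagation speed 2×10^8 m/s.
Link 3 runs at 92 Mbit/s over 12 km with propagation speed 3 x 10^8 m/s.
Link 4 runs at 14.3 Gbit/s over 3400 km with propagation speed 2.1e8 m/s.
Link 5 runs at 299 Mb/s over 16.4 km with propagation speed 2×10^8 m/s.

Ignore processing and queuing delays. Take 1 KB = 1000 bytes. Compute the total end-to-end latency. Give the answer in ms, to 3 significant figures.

18.2 ms

L = 96000 bits.
Transmission delays (L/R per hop): 0.0950495, 0.133333, 1.04348, 0.00671329, 0.32107 ms; sum = 1.59964 ms.
Propagation delays (d/s per hop): 0.322751, 0.0024, 0.04, 16.1905, 0.082 ms; sum = 16.6376 ms.
End-to-end = 18.2 ms.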